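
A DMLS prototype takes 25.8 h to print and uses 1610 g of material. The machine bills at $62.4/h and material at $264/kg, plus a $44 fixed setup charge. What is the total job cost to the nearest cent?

$2078.96

Time charge = 62.4 × 25.8, so $1609.92.
Material charge: 264 × 1610/1000 → $425.04.
Adding setup: 1609.92 + 425.04 + 44 → $2078.96.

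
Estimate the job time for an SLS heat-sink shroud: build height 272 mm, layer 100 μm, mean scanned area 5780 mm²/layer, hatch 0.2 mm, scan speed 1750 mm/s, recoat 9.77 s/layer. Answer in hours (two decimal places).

19.86 hours

Number of layers: 272 / 0.1 → 2720 (rounded up).
Scan path per layer = 5780 / 0.2, so 28900 mm.
Laser time per layer = 28900 / 1750 = 16.5143 s.
Time per layer: 16.5143 + 9.77 → 26.2843 s.
Build time = 2720 × 26.2843 = 71493.296 s = 19.86 hours.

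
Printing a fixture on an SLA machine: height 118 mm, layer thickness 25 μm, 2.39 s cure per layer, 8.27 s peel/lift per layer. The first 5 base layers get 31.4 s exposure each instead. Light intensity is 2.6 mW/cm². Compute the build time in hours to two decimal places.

Layers = ⌈118/0.025⌉ = 4720.
Bottom layers = 5 × (31.4 + 8.27) = 198.35 s.
Normal layers: 4715 × (2.39 + 8.27) → 50261.9 s.
Sum: 198.35 + 50261.9 = 50460.25 s → 14.02 hours.

14.02 hours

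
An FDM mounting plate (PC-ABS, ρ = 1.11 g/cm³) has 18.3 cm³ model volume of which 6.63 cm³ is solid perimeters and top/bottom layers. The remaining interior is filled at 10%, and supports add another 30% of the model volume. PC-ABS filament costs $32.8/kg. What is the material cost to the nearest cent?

Volume inside the shell: 18.3 − 6.63 → 11.67 cm³.
Deposited infill: 0.10 × 11.67 → 1.167 cm³.
Support = 0.30 × 18.3 = 5.49 cm³.
Deposited volume = 6.63 + 1.167 + 5.49 = 13.287 cm³.
Mass = 13.287 × 1.11, so 14.74857 g.
Cost = 14.74857 g / 1000 × $32.8/kg = $0.48.

$0.48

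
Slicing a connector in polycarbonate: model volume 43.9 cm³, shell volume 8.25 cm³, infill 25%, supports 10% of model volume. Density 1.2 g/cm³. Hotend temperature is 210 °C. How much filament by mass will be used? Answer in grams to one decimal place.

25.9 g

Interior volume: 43.9 − 8.25 → 35.65 cm³.
Infill volume: 0.25 × 35.65 → 8.9125 cm³.
Support = 0.10 × 43.9 = 4.39 cm³.
Total printed volume = 8.25 + 8.9125 + 4.39, so 21.5525 cm³.
Mass = 21.5525 × 1.2 = 25.863 g.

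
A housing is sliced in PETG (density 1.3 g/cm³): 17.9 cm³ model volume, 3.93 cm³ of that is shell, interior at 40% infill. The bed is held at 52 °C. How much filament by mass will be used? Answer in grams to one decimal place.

12.4 g

Infill region = 17.9 − 3.93 = 13.97 cm³.
Deposited infill = 0.40 × 13.97 = 5.588 cm³.
Total printed volume = 3.93 + 5.588 = 9.518 cm³.
Mass = 9.518 × 1.3 = 12.3734 g.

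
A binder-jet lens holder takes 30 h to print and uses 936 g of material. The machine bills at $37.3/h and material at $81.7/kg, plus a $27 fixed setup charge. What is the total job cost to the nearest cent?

$1222.47

Machine-time cost: 37.3 × 30 → $1119.00.
Material cost = 81.7 × 936/1000, so $76.4712.
Total = 1119.00 + 76.4712 + 27 = 1222.4712 ≈ $1222.47.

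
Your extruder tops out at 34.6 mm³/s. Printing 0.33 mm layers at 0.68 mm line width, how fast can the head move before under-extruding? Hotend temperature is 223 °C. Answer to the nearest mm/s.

154 mm/s

Extrusion cross-section: 0.33 × 0.68 → 0.2244 mm².
v_max = Q/A = 34.6/0.2244 = 154.19 mm/s → 154 mm/s.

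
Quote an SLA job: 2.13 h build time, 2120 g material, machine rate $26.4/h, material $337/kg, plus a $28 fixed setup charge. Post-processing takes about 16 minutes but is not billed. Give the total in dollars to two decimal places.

Machine cost = 26.4 × 2.13, so $56.232.
Feedstock cost: 337 × 2120/1000 → $714.44.
Adding setup: 56.232 + 714.44 + 28 → 798.672 ≈ $798.67.

$798.67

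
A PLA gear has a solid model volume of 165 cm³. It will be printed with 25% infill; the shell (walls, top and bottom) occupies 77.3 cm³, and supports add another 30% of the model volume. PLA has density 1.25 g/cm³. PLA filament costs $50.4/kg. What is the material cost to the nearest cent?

Volume inside the shell = 165 − 77.3, so 87.7 cm³.
Infill deposited = 0.25 × 87.7 = 21.925 cm³.
Support: 0.30 × 165 → 49.5 cm³.
Total extruded = 77.3 + 21.925 + 49.5 = 148.725 cm³.
Mass = 148.725 × 1.25 = 185.90625 g.
Cost = 185.90625 g / 1000 × $50.4/kg = $9.37.

$9.37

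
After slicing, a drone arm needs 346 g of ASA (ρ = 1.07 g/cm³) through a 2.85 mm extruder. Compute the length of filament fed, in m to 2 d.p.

Extruded volume: 346/1.07 = 323.3645 cm³ (323364.5 mm³).
A = π r² = π × 1.425² = 6.3794 mm².
L = V/A = 323364.5/6.3794 = 50688.86 mm → 50.69 m.

50.69 m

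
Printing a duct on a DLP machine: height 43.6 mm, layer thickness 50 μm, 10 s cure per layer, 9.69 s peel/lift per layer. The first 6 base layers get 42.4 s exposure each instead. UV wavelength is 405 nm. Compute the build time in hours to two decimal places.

Number of layers: 43.6 / 0.05 → 872 (rounded up).
Base layers = 6 × (42.4 + 9.69) = 312.54 s.
Regular layers = 866 × (10 + 9.69) = 17051.54 s.
Sum: 312.54 + 17051.54 = 17364.08 s → 4.82 hours.

4.82 hours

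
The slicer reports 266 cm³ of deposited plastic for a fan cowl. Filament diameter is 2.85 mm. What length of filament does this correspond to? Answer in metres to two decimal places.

Cross-section of 2.85 mm filament: π·(2.85/2)² = 6.3794 mm².
Length = 266 cm³ / 6.3794 mm² = 266000 / 6.3794 = 41696.71 mm = 41.70 m.

41.70 m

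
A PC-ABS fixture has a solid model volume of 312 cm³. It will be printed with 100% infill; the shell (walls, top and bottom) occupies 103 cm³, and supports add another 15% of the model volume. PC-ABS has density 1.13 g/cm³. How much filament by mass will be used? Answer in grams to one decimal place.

Infill region: 312 − 103 → 209 cm³.
Deposited infill = 1.00 × 209, so 209 cm³.
Support = 0.15 × 312, so 46.8 cm³.
Total extruded: 103 + 209 + 46.8 → 358.8 cm³.
Mass = 358.8 × 1.13 = 405.444 g.

405.4 g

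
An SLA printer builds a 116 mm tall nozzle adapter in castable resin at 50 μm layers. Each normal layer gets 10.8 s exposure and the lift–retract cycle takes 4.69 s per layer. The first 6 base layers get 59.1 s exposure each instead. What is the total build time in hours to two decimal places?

Layer count = ceil(116 / 0.05) = 2320.
Burn-in layers = 6 × (59.1 + 4.69) = 382.74 s.
Normal layers: 2314 × (10.8 + 4.69) → 35843.86 s.
Sum: 382.74 + 35843.86 = 36226.6 s → 10.06 hours.

10.06 hours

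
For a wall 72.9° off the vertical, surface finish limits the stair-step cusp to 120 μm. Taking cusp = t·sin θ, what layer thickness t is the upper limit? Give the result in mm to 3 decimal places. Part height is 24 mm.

0.126 mm

t = h_c / sin θ = 0.12 / 0.9558 = 0.126 mm.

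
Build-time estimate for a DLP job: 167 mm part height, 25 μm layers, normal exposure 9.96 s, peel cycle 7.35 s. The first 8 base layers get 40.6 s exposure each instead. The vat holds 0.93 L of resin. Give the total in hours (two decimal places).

Layer count = ceil(167 / 0.025) = 6680.
Burn-in layers = 8 × (40.6 + 7.35), so 383.6 s.
Regular layers = 6672 × (9.96 + 7.35) = 115492.32 s.
Total = 383.6 + 115492.32 = 115875.92 s = 32.19 hours.

32.19 hours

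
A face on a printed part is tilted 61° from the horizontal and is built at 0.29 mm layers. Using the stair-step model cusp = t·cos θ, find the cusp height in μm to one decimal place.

Cusp = layer height × cos(61°) = 0.29 × 0.4848 = 0.140592 mm = 140.6 μm.

140.6 μm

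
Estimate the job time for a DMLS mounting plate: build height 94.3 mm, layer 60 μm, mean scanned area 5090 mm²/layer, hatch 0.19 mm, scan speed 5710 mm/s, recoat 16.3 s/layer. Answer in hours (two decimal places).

9.17 hours

Layer count = ceil(94.3 / 0.06) = 1572.
Scan path per layer = 5090 / 0.19 = 26789.5 mm.
Laser time per layer = 26789.5 / 5710, so 4.6917 s.
Layer cycle = 4.6917 + 16.3 = 20.9917 s.
1572 layers × 20.9917 s/layer = 32998.9524 s, i.e. 9.17 hours.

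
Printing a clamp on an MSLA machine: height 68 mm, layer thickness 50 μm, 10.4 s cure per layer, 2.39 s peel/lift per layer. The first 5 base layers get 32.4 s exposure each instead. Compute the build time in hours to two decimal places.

4.86 hours

Number of layers: 68 / 0.05 → 1360 (rounded up).
Burn-in layers: 5 × (32.4 + 2.39) → 173.95 s.
Remaining layers = 1355 × (10.4 + 2.39) = 17330.45 s.
Total = 173.95 + 17330.45 = 17504.4 s = 4.86 hours.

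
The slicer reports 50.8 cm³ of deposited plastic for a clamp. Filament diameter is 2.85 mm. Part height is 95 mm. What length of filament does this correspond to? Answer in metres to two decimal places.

7.96 m

A = π r² = π × 1.425² = 6.3794 mm².
L = 50800 mm³ / 6.3794 mm² = 7963.13 mm, i.e. 7.96 m.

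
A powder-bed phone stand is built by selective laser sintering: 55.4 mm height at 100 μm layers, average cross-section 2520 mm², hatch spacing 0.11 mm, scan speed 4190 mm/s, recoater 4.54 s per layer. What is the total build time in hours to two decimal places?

1.54 hours

Layer count = ceil(55.4 / 0.1) = 554.
Scan path per layer = 2520 / 0.11 = 22909.1 mm.
Scan time per layer = 22909.1 / 4190, so 5.4676 s.
Time per layer = 5.4676 + 4.54, so 10.0076 s.
Build time = 554 × 10.0076 = 5544.2104 s = 1.54 hours.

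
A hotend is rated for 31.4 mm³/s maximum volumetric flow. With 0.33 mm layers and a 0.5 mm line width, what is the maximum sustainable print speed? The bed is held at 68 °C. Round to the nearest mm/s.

Bead cross-section = 0.33 × 0.5 = 0.165 mm².
v_max = Q/A = 31.4/0.165 = 190.30 mm/s → 190 mm/s.

190 mm/s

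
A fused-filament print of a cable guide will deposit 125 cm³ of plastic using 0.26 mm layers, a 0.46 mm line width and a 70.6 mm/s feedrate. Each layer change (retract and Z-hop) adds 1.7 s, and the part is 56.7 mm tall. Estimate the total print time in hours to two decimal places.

4.22 hours

Extrusion cross-section: 0.26 × 0.46 → 0.1196 mm².
Total extruded path = 125000/0.1196 = 1045150.5 mm.
Extrusion time: 1045150.5 / 70.6 → 14803.8 s.
Layers = ⌈56.7/0.26⌉ = 219.
Layer-change overhead = 219 × 1.7, so 372.3 s.
Total = 14803.8 + 372.3 = 15176.1 s = 4.22 hours.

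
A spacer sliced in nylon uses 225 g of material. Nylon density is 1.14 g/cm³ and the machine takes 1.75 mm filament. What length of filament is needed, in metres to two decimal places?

82.06 m

Volume = 225 g / 1.14 g·cm⁻³ = 197.3684 cm³ = 197368.4 mm³.
A = π r² = π × 0.875² = 2.4053 mm².
L = V/A = 197368.4/2.4053 = 82055.63 mm → 82.06 m.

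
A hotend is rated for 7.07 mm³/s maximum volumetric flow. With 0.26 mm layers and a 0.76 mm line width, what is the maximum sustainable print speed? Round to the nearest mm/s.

36 mm/s

Extrusion cross-section = 0.26 × 0.76 = 0.1976 mm².
v_max = Q/A = 7.07/0.1976 = 35.78 mm/s → 36 mm/s.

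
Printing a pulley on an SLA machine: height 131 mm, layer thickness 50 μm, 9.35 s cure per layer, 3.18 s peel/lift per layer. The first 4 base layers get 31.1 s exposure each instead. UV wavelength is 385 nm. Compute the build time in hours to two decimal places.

Layers = ⌈131/0.05⌉ = 2620.
Base layers = 4 × (31.1 + 3.18) = 137.12 s.
Normal layers = 2616 × (9.35 + 3.18), so 32778.48 s.
Sum: 137.12 + 32778.48 = 32915.6 s → 9.14 hours.

9.14 hours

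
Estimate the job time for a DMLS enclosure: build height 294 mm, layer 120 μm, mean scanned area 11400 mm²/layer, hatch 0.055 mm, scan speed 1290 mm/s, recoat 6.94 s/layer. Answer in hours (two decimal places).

114.07 hours

Number of layers: 294 / 0.12 → 2450 (rounded up).
Scan path per layer = 11400 / 0.055, so 207272.7 mm.
Scan time per layer = 207272.7 / 1290, so 160.6765 s.
Time per layer = 160.6765 + 6.94, so 167.6165 s.
2450 layers × 167.6165 s/layer = 410660.425 s, i.e. 114.07 hours.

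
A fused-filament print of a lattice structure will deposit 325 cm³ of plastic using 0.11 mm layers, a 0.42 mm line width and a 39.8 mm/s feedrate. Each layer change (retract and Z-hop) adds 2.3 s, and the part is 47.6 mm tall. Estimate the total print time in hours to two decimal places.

49.37 hours

Extrusion cross-section = 0.11 × 0.42, so 0.0462 mm².
Toolpath length = 325 cm³ / 0.0462 mm² = 325000 / 0.0462 = 7034632 mm.
Time extruding = 7034632 / 39.8, so 176749.5 s.
Number of layers: 47.6 / 0.11 → 433 (rounded up).
Non-print overhead = 433 × 2.3 = 995.9 s.
Total = 176749.5 + 995.9 = 177745.4 s = 49.37 hours.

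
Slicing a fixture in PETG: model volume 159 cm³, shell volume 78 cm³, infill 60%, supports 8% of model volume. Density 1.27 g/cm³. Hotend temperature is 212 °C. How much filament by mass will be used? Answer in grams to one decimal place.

Volume inside the shell = 159 − 78, so 81 cm³.
Deposited infill: 0.60 × 81 → 48.6 cm³.
Support: 0.08 × 159 → 12.72 cm³.
Total printed volume = 78 + 48.6 + 12.72 = 139.32 cm³.
Mass = 139.32 × 1.27 = 176.9364 g.

176.9 g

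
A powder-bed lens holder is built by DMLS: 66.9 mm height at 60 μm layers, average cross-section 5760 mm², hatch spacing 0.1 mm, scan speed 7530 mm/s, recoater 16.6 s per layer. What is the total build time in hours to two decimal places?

7.51 hours

Number of layers: 66.9 / 0.06 → 1115 (rounded up).
Scan path per layer: 5760 / 0.1 → 57600 mm.
Per-layer scan time: 57600 / 7530 → 7.6494 s.
Per-layer time = 7.6494 + 16.6 = 24.2494 s.
Total: 1115 × 24.2494 s = 27038.081 s → 7.51 hours.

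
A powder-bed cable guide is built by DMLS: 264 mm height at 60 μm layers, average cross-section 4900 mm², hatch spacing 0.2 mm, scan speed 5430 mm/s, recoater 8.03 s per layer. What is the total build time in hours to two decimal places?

Layers = ⌈264/0.06⌉ = 4400.
Hatch length per layer = 4900 / 0.2 = 24500 mm.
Per-layer scan time: 24500 / 5430 → 4.512 s.
Time per layer = 4.512 + 8.03 = 12.542 s.
Build time = 4400 × 12.542 = 55184.8 s = 15.33 hours.

15.33 hours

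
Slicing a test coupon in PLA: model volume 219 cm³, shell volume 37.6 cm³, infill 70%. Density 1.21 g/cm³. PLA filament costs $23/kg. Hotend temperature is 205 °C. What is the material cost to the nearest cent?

$4.58

Interior volume: 219 − 37.6 → 181.4 cm³.
Infill volume = 0.70 × 181.4 = 126.98 cm³.
Total printed volume = 37.6 + 126.98, so 164.58 cm³.
Mass = 164.58 × 1.21, so 199.1418 g.
Cost = 199.1418 g / 1000 × $23/kg = $4.58.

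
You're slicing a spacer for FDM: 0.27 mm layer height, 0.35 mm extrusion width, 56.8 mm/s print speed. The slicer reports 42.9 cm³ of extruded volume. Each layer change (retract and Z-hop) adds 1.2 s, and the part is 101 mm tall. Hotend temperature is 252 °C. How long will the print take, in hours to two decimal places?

2.35 hours

Bead cross-section = 0.27 × 0.35, so 0.0945 mm².
Path length: 42900 mm³ / 0.0945 mm² → 453968.3 mm.
Time extruding: 453968.3 / 56.8 → 7992.4 s.
Layer count = ceil(101 / 0.27) = 375.
Non-print overhead = 375 × 1.2 = 450 s.
Altogether 7992.4 + 450 = 8442.4 s, i.e. 2.35 hours.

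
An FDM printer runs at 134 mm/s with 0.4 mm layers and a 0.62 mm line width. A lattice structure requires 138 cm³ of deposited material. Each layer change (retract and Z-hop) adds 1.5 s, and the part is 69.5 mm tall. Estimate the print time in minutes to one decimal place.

Bead cross-section: 0.4 × 0.62 → 0.248 mm².
Total extruded path = 138000/0.248 = 556451.6 mm.
Print-move time = 556451.6 / 134, so 4152.6 s.
Layers = ⌈69.5/0.4⌉ = 174.
Z-hop total = 174 × 1.5 = 261 s.
Total = 4152.6 + 261 = 4413.6 s = 73.6 minutes.

73.6 minutes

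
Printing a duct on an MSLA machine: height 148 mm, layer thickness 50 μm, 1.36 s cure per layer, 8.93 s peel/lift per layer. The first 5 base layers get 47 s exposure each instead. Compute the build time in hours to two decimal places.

Number of layers: 148 / 0.05 → 2960 (rounded up).
Bottom layers = 5 × (47 + 8.93), so 279.65 s.
Remaining layers = 2955 × (1.36 + 8.93) = 30406.95 s.
Sum: 279.65 + 30406.95 = 30686.6 s → 8.52 hours.

8.52 hours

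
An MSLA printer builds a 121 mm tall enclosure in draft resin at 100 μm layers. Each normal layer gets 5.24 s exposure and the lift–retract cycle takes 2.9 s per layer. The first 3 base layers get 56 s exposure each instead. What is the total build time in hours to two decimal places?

2.78 hours

Number of layers: 121 / 0.1 → 1210 (rounded up).
Burn-in layers = 3 × (56 + 2.9), so 176.7 s.
Regular layers = 1207 × (5.24 + 2.9), so 9824.98 s.
Total = 176.7 + 9824.98 = 10001.68 s = 2.78 hours.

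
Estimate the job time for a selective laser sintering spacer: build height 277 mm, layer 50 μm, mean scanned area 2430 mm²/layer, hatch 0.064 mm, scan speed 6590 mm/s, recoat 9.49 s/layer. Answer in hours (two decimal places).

23.47 hours

Layers = ⌈277/0.05⌉ = 5540.
Scan path per layer: 2430 / 0.064 → 37968.8 mm.
Laser time per layer = 37968.8 / 6590 = 5.7616 s.
Time per layer = 5.7616 + 9.49, so 15.2516 s.
5540 layers × 15.2516 s/layer = 84493.864 s, i.e. 23.47 hours.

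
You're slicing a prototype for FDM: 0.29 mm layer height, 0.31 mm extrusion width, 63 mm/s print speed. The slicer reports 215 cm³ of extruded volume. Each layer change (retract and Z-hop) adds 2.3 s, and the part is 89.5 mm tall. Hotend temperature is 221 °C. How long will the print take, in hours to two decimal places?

10.74 hours

Line area = 0.29 × 0.31 = 0.0899 mm².
Path length: 215000 mm³ / 0.0899 mm² → 2391546.2 mm.
Print-move time: 2391546.2 / 63 → 37961.1 s.
Layers = ⌈89.5/0.29⌉ = 309.
Layer-change overhead: 309 × 2.3 → 710.7 s.
Altogether 37961.1 + 710.7 = 38671.8 s, i.e. 10.74 hours.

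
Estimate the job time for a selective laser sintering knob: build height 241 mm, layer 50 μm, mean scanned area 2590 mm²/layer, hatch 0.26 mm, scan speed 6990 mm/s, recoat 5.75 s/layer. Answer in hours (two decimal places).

9.61 hours

Layers = ⌈241/0.05⌉ = 4820.
Scan path per layer = 2590 / 0.26, so 9961.5 mm.
Laser time per layer = 9961.5 / 6990 = 1.4251 s.
Time per layer = 1.4251 + 5.75, so 7.1751 s.
Total: 4820 × 7.1751 s = 34583.982 s → 9.61 hours.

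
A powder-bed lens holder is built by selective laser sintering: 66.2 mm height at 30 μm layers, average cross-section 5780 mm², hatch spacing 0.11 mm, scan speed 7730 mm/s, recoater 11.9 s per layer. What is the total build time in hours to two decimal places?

Number of layers: 66.2 / 0.03 → 2207 (rounded up).
Per-layer scan distance = 5780 / 0.11, so 52545.5 mm.
Scan time per layer: 52545.5 / 7730 → 6.7976 s.
Time per layer: 6.7976 + 11.9 → 18.6976 s.
Build time = 2207 × 18.6976 = 41265.6032 s = 11.46 hours.

11.46 hours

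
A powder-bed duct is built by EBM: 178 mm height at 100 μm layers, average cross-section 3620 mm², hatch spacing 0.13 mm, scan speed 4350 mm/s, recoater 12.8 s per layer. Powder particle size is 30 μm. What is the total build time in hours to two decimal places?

Number of layers: 178 / 0.1 → 1780 (rounded up).
Per-layer scan distance = 3620 / 0.13 = 27846.2 mm.
Scan time per layer: 27846.2 / 4350 → 6.4014 s.
Time per layer = 6.4014 + 12.8 = 19.2014 s.
Total: 1780 × 19.2014 s = 34178.492 s → 9.49 hours.

9.49 hours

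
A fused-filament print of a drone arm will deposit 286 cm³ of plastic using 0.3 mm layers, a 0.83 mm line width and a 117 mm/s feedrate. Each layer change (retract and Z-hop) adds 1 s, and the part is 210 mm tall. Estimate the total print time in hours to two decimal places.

2.92 hours

Bead cross-section = 0.3 × 0.83 = 0.249 mm².
Path length: 286000 mm³ / 0.249 mm² → 1148594.4 mm.
Print-move time = 1148594.4 / 117 = 9817 s.
Layers = ⌈210/0.3⌉ = 700.
Layer-change overhead: 700 × 1 → 700 s.
Total = 9817 + 700 = 10517 s = 2.92 hours.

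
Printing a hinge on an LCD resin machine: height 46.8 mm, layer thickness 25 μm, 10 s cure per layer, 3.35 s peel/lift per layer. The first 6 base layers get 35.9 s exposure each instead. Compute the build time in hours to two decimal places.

6.99 hours

Layer count = ceil(46.8 / 0.025) = 1872.
Bottom layers: 6 × (35.9 + 3.35) → 235.5 s.
Normal layers = 1866 × (10 + 3.35) = 24911.1 s.
Sum: 235.5 + 24911.1 = 25146.6 s → 6.99 hours.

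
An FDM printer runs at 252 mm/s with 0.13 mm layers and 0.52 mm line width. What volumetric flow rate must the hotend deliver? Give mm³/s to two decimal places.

17.04

Extrusion cross-section = 0.13 × 0.52, so 0.0676 mm².
Q = v·A = 252 × 0.0676 = 17.04 mm³/s.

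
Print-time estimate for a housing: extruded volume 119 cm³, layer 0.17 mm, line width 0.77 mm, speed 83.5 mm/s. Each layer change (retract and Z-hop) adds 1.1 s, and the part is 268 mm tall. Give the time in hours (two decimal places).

Bead cross-section: 0.17 × 0.77 → 0.1309 mm².
Path length: 119000 mm³ / 0.1309 mm² → 909090.9 mm.
Extrusion time = 909090.9 / 83.5, so 10887.3 s.
Layers = ⌈268/0.17⌉ = 1577.
Non-print overhead = 1577 × 1.1 = 1734.7 s.
Total = 10887.3 + 1734.7 = 12622 s = 3.51 hours.

3.51 hours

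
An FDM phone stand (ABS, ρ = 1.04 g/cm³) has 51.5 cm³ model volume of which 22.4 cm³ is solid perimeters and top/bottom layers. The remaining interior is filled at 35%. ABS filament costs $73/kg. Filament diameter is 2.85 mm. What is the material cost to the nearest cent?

Volume inside the shell: 51.5 − 22.4 → 29.1 cm³.
Deposited infill: 0.35 × 29.1 → 10.185 cm³.
Total extruded = 22.4 + 10.185, so 32.585 cm³.
Mass: 32.585 × 1.04 → 33.8884 g.
At $73/kg: 33.8884/1000 × 73 = $2.47.

$2.47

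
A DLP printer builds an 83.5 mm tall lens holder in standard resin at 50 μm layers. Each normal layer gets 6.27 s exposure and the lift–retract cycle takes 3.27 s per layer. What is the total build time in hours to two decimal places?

Number of layers: 83.5 / 0.05 → 1670 (rounded up).
Each layer takes = 6.27 + 3.27, so 9.54 s.
Build time: 1670 × 9.54 s = 15931.8 s, i.e. 4.43 hours.

4.43 hours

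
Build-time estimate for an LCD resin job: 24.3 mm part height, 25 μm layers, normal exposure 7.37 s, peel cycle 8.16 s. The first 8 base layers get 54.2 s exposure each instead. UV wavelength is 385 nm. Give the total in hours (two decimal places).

4.30 hours

Layer count = ceil(24.3 / 0.025) = 972.
Bottom layers = 8 × (54.2 + 8.16) = 498.88 s.
Remaining layers: 964 × (7.37 + 8.16) → 14970.92 s.
Total = 498.88 + 14970.92 = 15469.8 s = 4.30 hours.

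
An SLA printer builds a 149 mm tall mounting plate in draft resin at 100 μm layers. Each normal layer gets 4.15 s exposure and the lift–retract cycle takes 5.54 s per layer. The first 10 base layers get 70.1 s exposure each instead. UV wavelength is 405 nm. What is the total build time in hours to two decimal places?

4.19 hours

Number of layers: 149 / 0.1 → 1490 (rounded up).
Burn-in layers = 10 × (70.1 + 5.54) = 756.4 s.
Normal layers = 1480 × (4.15 + 5.54), so 14341.2 s.
Total = 756.4 + 14341.2 = 15097.6 s = 4.19 hours.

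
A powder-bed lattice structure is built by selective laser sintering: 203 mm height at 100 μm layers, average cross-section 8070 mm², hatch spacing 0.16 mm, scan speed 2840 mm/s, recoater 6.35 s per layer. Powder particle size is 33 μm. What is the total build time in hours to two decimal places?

13.60 hours

Layer count = ceil(203 / 0.1) = 2030.
Hatch length per layer = 8070 / 0.16, so 50437.5 mm.
Laser time per layer = 50437.5 / 2840 = 17.7597 s.
Time per layer: 17.7597 + 6.35 → 24.1097 s.
Build time = 2030 × 24.1097 = 48942.691 s = 13.60 hours.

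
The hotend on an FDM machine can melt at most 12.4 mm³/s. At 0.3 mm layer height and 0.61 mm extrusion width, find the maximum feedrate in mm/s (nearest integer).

68 mm/s

A: 0.3 × 0.61 → 0.183 mm².
Max speed = 12.4 / 0.183 = 67.76 ≈ 68 mm/s.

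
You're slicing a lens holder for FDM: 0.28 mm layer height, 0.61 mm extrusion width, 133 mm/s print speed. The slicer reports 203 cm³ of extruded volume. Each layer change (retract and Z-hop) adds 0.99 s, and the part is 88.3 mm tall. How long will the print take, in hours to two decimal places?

2.57 hours

Bead cross-section: 0.28 × 0.61 → 0.1708 mm².
Toolpath length = 203 cm³ / 0.1708 mm² = 203000 / 0.1708 = 1188524.6 mm.
Extrusion time: 1188524.6 / 133 → 8936.3 s.
Layers = ⌈88.3/0.28⌉ = 316.
Layer-change overhead: 316 × 0.99 → 312.84 s.
Total = 8936.3 + 312.84 = 9249.14 s = 2.57 hours.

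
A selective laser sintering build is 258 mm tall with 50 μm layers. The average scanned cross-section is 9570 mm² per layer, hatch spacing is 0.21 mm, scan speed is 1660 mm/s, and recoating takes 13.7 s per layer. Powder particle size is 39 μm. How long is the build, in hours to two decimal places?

58.99 hours

Layers = ⌈258/0.05⌉ = 5160.
Scan path per layer = 9570 / 0.21 = 45571.4 mm.
Laser time per layer = 45571.4 / 1660, so 27.4527 s.
Time per layer: 27.4527 + 13.7 → 41.1527 s.
5160 layers × 41.1527 s/layer = 212347.932 s, i.e. 58.99 hours.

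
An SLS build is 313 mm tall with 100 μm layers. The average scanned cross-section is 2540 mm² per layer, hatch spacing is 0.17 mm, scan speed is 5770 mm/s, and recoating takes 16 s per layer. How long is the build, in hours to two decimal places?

16.16 hours

Layers = ⌈313/0.1⌉ = 3130.
Scan path per layer: 2540 / 0.17 → 14941.2 mm.
Per-layer scan time = 14941.2 / 5770, so 2.5895 s.
Layer cycle = 2.5895 + 16 = 18.5895 s.
Total: 3130 × 18.5895 s = 58185.135 s → 16.16 hours.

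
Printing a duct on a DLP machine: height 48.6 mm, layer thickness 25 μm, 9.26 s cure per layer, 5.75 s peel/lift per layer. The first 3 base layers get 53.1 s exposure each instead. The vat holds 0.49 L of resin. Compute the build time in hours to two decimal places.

8.14 hours

Layers = ⌈48.6/0.025⌉ = 1944.
Burn-in layers = 3 × (53.1 + 5.75), so 176.55 s.
Remaining layers: 1941 × (9.26 + 5.75) → 29134.41 s.
Total = 176.55 + 29134.41 = 29310.96 s = 8.14 hours.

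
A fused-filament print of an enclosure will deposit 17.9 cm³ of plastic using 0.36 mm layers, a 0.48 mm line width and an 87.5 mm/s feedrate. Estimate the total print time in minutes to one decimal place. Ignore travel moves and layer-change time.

Line area = 0.36 × 0.48 = 0.1728 mm².
Toolpath length = 17.9 cm³ / 0.1728 mm² = 17900 / 0.1728 = 103588 mm.
Print-move time = 103588 / 87.5, so 1183.9 s.
1183.9 s = 19.7 minutes.

19.7 minutes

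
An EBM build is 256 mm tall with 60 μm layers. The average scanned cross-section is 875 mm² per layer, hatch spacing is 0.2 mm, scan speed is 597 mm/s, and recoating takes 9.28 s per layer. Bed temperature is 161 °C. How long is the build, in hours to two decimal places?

Layer count = ceil(256 / 0.06) = 4267.
Hatch length per layer: 875 / 0.2 → 4375 mm.
Per-layer scan time: 4375 / 597 → 7.3283 s.
Layer cycle: 7.3283 + 9.28 → 16.6083 s.
Build time = 4267 × 16.6083 = 70867.6161 s = 19.69 hours.

19.69 hours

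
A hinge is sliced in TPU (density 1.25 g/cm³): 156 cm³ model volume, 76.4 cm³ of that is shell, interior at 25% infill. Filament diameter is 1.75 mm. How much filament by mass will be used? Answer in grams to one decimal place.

Volume inside the shell: 156 − 76.4 → 79.6 cm³.
Infill deposited = 0.25 × 79.6 = 19.9 cm³.
Deposited volume = 76.4 + 19.9 = 96.3 cm³.
Mass = 96.3 × 1.25 = 120.375 g.

120.4 g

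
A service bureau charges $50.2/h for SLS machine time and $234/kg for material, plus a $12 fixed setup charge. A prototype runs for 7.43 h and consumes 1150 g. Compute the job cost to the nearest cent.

Machine cost: 50.2 × 7.43 → $372.986.
Feedstock cost = 234 × 1150/1000, so $269.10.
Total = 372.986 + 269.10 + 12 = 654.086 ≈ $654.09.

$654.09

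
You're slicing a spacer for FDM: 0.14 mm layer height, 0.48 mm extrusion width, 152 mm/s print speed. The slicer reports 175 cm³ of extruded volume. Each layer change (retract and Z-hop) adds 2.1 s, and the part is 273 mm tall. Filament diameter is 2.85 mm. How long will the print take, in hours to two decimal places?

Line area: 0.14 × 0.48 → 0.0672 mm².
Path length: 175000 mm³ / 0.0672 mm² → 2604166.7 mm.
Extrusion time = 2604166.7 / 152 = 17132.7 s.
Number of layers: 273 / 0.14 → 1950 (rounded up).
Z-hop total = 1950 × 2.1 = 4095 s.
Total = 17132.7 + 4095 = 21227.7 s = 5.90 hours.

5.90 hours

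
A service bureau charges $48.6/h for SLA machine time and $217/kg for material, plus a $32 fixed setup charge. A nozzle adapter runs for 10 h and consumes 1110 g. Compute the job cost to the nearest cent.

Time charge = 48.6 × 10 = $486.00.
Feedstock cost: 217 × 1110/1000 → $240.87.
Total = 486.00 + 240.87 + 32 = $758.87.

$758.87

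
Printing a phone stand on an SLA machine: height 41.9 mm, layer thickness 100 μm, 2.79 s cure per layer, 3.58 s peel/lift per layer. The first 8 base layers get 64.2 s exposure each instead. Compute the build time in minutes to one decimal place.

Number of layers: 41.9 / 0.1 → 419 (rounded up).
Bottom layers = 8 × (64.2 + 3.58) = 542.24 s.
Normal layers: 411 × (2.79 + 3.58) → 2618.07 s.
Sum: 542.24 + 2618.07 = 3160.31 s → 52.7 minutes.

52.7 minutes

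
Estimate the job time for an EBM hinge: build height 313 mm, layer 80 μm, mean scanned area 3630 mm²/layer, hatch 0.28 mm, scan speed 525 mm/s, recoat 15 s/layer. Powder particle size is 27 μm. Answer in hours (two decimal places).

Number of layers: 313 / 0.08 → 3913 (rounded up).
Scan path per layer = 3630 / 0.28 = 12964.3 mm.
Per-layer scan time: 12964.3 / 525 → 24.6939 s.
Per-layer time = 24.6939 + 15, so 39.6939 s.
Total: 3913 × 39.6939 s = 155322.2307 s → 43.15 hours.

43.15 hours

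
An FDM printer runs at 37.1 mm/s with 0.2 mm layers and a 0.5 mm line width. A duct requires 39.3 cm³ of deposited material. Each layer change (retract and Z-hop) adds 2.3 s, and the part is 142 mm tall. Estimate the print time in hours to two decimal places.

3.40 hours

Bead cross-section = 0.2 × 0.5 = 0.1 mm².
Path length: 39300 mm³ / 0.1 mm² → 393000 mm.
Print-move time = 393000 / 37.1, so 10593 s.
Number of layers: 142 / 0.2 → 710 (rounded up).
Non-print overhead = 710 × 2.3, so 1633 s.
Total = 10593 + 1633 = 12226 s = 3.40 hours.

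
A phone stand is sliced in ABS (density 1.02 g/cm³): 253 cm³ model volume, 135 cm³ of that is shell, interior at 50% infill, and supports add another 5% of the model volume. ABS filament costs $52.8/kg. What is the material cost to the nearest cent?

Volume inside the shell = 253 − 135, so 118 cm³.
Deposited infill = 0.50 × 118 = 59 cm³.
Support = 0.05 × 253 = 12.65 cm³.
Deposited volume = 135 + 59 + 12.65 = 206.65 cm³.
Mass = 206.65 × 1.02, so 210.783 g.
At $52.8/kg: 210.783/1000 × 52.8 = $11.13.

$11.13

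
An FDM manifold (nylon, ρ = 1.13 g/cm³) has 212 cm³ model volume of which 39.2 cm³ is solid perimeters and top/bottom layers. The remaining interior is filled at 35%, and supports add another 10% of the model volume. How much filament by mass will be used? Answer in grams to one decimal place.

Infill region = 212 − 39.2 = 172.8 cm³.
Infill deposited: 0.35 × 172.8 → 60.48 cm³.
Support = 0.10 × 212 = 21.2 cm³.
Total printed volume = 39.2 + 60.48 + 21.2 = 120.88 cm³.
Mass = 120.88 × 1.13, so 136.5944 g.

136.6 g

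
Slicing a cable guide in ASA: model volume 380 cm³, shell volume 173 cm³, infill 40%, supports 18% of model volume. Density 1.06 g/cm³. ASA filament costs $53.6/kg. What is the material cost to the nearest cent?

Infill region = 380 − 173 = 207 cm³.
Infill volume = 0.40 × 207 = 82.8 cm³.
Support: 0.18 × 380 → 68.4 cm³.
Deposited volume = 173 + 82.8 + 68.4 = 324.2 cm³.
Mass = 324.2 × 1.06, so 343.652 g.
At $53.6/kg: 343.652/1000 × 53.6 = $18.42.

$18.42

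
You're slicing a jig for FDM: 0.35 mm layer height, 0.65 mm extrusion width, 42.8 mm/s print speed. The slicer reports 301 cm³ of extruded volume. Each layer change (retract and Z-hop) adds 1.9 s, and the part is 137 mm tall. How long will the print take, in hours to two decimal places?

8.79 hours

Extrusion cross-section: 0.35 × 0.65 → 0.2275 mm².
Total extruded path = 301000/0.2275 = 1323076.9 mm.
Extrusion time: 1323076.9 / 42.8 → 30913 s.
Layers = ⌈137/0.35⌉ = 392.
Z-hop total = 392 × 1.9, so 744.8 s.
Total = 30913 + 744.8 = 31657.8 s = 8.79 hours.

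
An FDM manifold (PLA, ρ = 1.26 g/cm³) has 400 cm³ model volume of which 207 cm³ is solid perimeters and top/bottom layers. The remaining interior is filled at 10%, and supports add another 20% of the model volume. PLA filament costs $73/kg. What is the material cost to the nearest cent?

$28.17

Infill region: 400 − 207 → 193 cm³.
Infill deposited = 0.10 × 193 = 19.3 cm³.
Support = 0.20 × 400 = 80 cm³.
Total printed volume = 207 + 19.3 + 80, so 306.3 cm³.
Mass = 306.3 × 1.26, so 385.938 g.
At $73/kg: 385.938/1000 × 73 = $28.17.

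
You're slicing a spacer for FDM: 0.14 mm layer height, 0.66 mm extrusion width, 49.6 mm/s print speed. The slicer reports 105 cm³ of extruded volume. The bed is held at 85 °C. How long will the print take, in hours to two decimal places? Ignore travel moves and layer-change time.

6.36 hours

Line area: 0.14 × 0.66 → 0.0924 mm².
Total extruded path = 105000/0.0924 = 1136363.6 mm.
Print-move time = 1136363.6 / 49.6 = 22910.6 s.
Converting: 22910.6 s = 6.36 hours.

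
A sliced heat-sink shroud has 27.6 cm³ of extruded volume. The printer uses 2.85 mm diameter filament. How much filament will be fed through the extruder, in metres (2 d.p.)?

4.33 m

Filament cross-section = π × (2.85/2)² = 6.3794 mm².
Length = 27.6 cm³ / 6.3794 mm² = 27600 / 6.3794 = 4326.43 mm = 4.33 m.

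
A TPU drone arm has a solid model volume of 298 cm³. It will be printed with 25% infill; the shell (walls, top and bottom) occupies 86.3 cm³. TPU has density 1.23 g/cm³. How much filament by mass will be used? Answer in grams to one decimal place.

171.2 g

Interior volume: 298 − 86.3 → 211.7 cm³.
Infill deposited = 0.25 × 211.7, so 52.925 cm³.
Total printed volume: 86.3 + 52.925 → 139.225 cm³.
Mass: 139.225 × 1.23 → 171.24675 g.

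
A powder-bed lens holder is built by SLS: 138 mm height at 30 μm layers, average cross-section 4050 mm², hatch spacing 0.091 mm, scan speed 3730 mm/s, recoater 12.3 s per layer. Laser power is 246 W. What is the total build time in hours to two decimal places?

Layer count = ceil(138 / 0.03) = 4600.
Hatch length per layer = 4050 / 0.091 = 44505.5 mm.
Laser time per layer = 44505.5 / 3730, so 11.9318 s.
Per-layer time: 11.9318 + 12.3 → 24.2318 s.
Total: 4600 × 24.2318 s = 111466.28 s → 30.96 hours.

30.96 hours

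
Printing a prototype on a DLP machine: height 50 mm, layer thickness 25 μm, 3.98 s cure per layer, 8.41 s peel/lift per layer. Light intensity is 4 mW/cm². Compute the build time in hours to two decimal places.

6.88 hours

Layers = ⌈50/0.025⌉ = 2000.
Per-layer time: 3.98 + 8.41 → 12.39 s.
Total = 2000 × 12.39 = 24780 s = 6.88 hours.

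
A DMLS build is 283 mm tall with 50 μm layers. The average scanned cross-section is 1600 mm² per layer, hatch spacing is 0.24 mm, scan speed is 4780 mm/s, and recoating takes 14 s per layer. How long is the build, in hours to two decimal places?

24.20 hours

Layers = ⌈283/0.05⌉ = 5660.
Scan path per layer: 1600 / 0.24 → 6666.7 mm.
Scan time per layer: 6666.7 / 4780 → 1.3947 s.
Layer cycle = 1.3947 + 14, so 15.3947 s.
5660 layers × 15.3947 s/layer = 87134.002 s, i.e. 24.20 hours.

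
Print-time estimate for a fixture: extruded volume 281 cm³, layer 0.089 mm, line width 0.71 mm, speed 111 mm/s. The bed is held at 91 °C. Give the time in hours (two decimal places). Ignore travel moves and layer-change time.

11.13 hours

Bead cross-section = 0.089 × 0.71 = 0.06319 mm².
Toolpath length = 281 cm³ / 0.06319 mm² = 281000 / 0.06319 = 4446906.2 mm.
Time extruding = 4446906.2 / 111, so 40062.2 s.
40062.2 s = 11.13 hours.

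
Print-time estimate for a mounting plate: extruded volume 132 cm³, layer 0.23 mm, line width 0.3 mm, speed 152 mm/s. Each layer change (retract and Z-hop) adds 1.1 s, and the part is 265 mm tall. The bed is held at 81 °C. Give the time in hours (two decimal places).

3.85 hours

Line area = 0.23 × 0.3 = 0.069 mm².
Toolpath length = 132 cm³ / 0.069 mm² = 132000 / 0.069 = 1913043.5 mm.
Extrusion time = 1913043.5 / 152, so 12585.8 s.
Number of layers: 265 / 0.23 → 1153 (rounded up).
Non-print overhead = 1153 × 1.1, so 1268.3 s.
Total = 12585.8 + 1268.3 = 13854.1 s = 3.85 hours.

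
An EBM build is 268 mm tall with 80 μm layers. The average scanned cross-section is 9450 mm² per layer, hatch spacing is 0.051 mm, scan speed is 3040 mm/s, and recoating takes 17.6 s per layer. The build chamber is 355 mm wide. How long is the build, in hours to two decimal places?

73.10 hours

Layer count = ceil(268 / 0.08) = 3350.
Scan path per layer = 9450 / 0.051, so 185294.1 mm.
Per-layer scan time = 185294.1 / 3040 = 60.952 s.
Per-layer time: 60.952 + 17.6 → 78.552 s.
3350 layers × 78.552 s/layer = 263149.2 s, i.e. 73.10 hours.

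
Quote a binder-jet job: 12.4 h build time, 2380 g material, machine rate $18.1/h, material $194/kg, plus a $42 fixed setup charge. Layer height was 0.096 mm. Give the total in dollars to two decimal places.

Time charge: 18.1 × 12.4 → $224.44.
Feedstock cost = 194 × 2380/1000 = $461.72.
Adding setup: 224.44 + 461.72 + 42 → $728.16.

$728.16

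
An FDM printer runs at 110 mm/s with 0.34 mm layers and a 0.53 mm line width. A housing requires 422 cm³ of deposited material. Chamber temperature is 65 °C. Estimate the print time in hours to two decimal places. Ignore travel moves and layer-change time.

Extrusion cross-section: 0.34 × 0.53 → 0.1802 mm².
Toolpath length = 422 cm³ / 0.1802 mm² = 422000 / 0.1802 = 2341842.4 mm.
Print-move time: 2341842.4 / 110 → 21289.5 s.
Converting: 21289.5 s = 5.91 hours.

5.91 hours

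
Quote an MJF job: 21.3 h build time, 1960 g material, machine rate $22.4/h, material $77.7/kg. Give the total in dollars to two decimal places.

$629.41

Time charge = 22.4 × 21.3 = $477.12.
Material cost: 77.7 × 1960/1000 → $152.292.
Job cost: 477.12 + 152.292 = 629.412 ≈ $629.41.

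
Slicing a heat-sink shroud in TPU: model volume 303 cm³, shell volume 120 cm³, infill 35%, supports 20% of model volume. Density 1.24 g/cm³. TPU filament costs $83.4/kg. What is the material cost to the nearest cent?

Volume inside the shell = 303 − 120 = 183 cm³.
Infill deposited = 0.35 × 183 = 64.05 cm³.
Support = 0.20 × 303 = 60.6 cm³.
Total printed volume = 120 + 64.05 + 60.6, so 244.65 cm³.
Mass: 244.65 × 1.24 → 303.366 g.
Cost = 303.366 g / 1000 × $83.4/kg = $25.30.

$25.30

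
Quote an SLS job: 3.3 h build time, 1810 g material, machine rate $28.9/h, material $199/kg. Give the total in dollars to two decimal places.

$455.56

Time charge = 28.9 × 3.3 = $95.37.
Material charge: 199 × 1810/1000 → $360.19.
Total = 95.37 + 360.19 = $455.56.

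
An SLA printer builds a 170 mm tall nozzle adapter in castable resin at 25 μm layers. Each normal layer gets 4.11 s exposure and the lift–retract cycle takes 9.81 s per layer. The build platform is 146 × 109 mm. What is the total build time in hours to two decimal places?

Layers = ⌈170/0.025⌉ = 6800.
Each layer takes = 4.11 + 9.81 = 13.92 s.
Build time: 6800 × 13.92 s = 94656 s, i.e. 26.29 hours.

26.29 hours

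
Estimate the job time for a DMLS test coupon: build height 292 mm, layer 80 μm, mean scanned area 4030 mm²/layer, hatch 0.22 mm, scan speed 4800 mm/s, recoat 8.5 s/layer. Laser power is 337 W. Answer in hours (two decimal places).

Layer count = ceil(292 / 0.08) = 3650.
Per-layer scan distance = 4030 / 0.22 = 18318.2 mm.
Scan time per layer = 18318.2 / 4800, so 3.8163 s.
Per-layer time = 3.8163 + 8.5, so 12.3163 s.
Total: 3650 × 12.3163 s = 44954.495 s → 12.49 hours.

12.49 hours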